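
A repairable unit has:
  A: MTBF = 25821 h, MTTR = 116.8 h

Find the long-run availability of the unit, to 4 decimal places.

A(A) = MTBF/(MTBF+MTTR) = 25821/(25821+116.8) = 0.9955

0.9955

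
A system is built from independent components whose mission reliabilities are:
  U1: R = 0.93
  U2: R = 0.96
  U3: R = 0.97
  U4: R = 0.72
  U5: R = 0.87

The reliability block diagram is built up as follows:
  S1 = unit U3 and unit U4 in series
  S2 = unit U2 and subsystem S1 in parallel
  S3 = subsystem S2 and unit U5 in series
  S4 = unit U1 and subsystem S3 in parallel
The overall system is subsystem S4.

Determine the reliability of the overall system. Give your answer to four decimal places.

0.9902

Series (U3 and U4): 0.970000 × 0.720000 = 0.698400
Parallel (U2 and [0.698400]): 1 − (1 − 0.960000)(1 − 0.698400) = 0.987936
Series ([0.987936] and U5): 0.987936 × 0.870000 = 0.859504
Parallel (U1 and [0.859504]): 1 − (1 − 0.930000)(1 − 0.859504) = 0.9902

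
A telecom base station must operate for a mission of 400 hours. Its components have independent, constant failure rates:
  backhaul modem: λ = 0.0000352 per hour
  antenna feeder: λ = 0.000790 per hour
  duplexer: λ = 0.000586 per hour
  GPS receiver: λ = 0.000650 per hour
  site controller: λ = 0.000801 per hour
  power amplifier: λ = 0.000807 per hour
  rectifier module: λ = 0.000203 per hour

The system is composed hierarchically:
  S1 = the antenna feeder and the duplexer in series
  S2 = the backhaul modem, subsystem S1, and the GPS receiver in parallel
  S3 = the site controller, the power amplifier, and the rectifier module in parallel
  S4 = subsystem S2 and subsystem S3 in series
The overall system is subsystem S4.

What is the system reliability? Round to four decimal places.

R(backhaul modem) = exp(−0.0000352 × 400) = 0.986019
R(antenna feeder) = exp(−0.000790 × 400) = 0.729059
R(duplexer) = exp(−0.000586 × 400) = 0.791045
R(GPS receiver) = exp(−0.000650 × 400) = 0.771052
R(site controller) = exp(−0.000801 × 400) = 0.725859
R(power amplifier) = exp(−0.000807 × 400) = 0.724119
R(rectifier module) = exp(−0.000203 × 400) = 0.922009
Series (antenna feeder and duplexer): 0.729059 × 0.791045 = 0.576718
Parallel (backhaul modem, [0.576718], and GPS receiver): 1 − (1 − 0.986019)(1 − 0.576718)(1 − 0.771052) = 0.998645
Parallel (site controller, power amplifier, and rectifier module): 1 − (1 − 0.725859)(1 − 0.724119)(1 − 0.922009) = 0.994102
Series ([0.998645] and [0.994102]): 0.998645 × 0.994102 = 0.9928

0.9928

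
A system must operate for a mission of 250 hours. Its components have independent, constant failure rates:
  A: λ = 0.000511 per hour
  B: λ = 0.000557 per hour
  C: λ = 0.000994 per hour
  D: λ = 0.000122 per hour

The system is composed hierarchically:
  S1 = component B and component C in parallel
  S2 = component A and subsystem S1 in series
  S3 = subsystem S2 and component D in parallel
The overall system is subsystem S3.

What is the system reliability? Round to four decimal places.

R(A) = exp(−0.000511 × 250) = 0.880073
R(B) = exp(−0.000557 × 250) = 0.870010
R(C) = exp(−0.000994 × 250) = 0.779970
R(D) = exp(−0.000122 × 250) = 0.969960
Parallel (B and C): 1 − (1 − 0.870010)(1 − 0.779970) = 0.971398
Series (A and [0.971398]): 0.880073 × 0.971398 = 0.854901
Parallel ([0.854901] and D): 1 − (1 − 0.854901)(1 − 0.969960) = 0.9956

0.9956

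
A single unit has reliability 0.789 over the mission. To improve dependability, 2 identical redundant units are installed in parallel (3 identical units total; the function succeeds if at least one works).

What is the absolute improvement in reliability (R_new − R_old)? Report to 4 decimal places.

0.2016

R_before = 0.789
R_after = 1 − (1 − 0.789)^3 = 0.9906
ΔR = 0.9906 − 0.789 = 0.2016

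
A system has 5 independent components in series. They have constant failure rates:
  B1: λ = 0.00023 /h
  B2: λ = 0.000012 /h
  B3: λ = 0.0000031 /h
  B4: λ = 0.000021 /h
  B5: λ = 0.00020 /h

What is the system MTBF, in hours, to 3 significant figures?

Series of exponential components: λ_sys = Σ λ_i
λ_sys = 0.00023 + 0.000012 + 0.0000031 + 0.000021 + 0.00020 = 4.6610e-04 /h
MTBF = 1 / λ_sys = 2150 h

2150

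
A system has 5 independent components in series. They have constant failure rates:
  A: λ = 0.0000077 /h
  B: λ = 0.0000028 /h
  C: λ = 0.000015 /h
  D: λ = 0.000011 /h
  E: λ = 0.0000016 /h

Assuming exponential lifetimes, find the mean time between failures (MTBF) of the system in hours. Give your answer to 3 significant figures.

26200

Series of exponential components: λ_sys = Σ λ_i
λ_sys = 0.0000077 + 0.0000028 + 0.000015 + 0.000011 + 0.0000016 = 3.8100e-05 /h
MTBF = 1 / λ_sys = 26200 h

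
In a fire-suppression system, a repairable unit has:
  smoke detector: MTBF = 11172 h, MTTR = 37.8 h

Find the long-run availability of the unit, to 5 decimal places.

0.99663

A(smoke detector) = MTBF/(MTBF+MTTR) = 11172/(11172+37.8) = 0.99663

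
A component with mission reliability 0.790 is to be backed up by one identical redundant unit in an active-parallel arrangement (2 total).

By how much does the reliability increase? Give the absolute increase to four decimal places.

R_before = 0.790
R_after = 1 − (1 − 0.790)^2 = 0.9559
ΔR = 0.9559 − 0.790 = 0.1659

0.1659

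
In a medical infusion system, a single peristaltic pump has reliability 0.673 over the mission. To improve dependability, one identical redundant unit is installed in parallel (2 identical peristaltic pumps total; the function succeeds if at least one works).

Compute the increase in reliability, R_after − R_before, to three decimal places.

0.220

R_before = 0.673
R_after = 1 − (1 − 0.673)^2 = 0.893
ΔR = 0.893 − 0.673 = 0.220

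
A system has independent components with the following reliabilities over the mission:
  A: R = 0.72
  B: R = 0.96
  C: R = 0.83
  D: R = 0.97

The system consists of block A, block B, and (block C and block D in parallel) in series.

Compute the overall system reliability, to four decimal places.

0.6877

Parallel (C and D): 1 − (1 − 0.830000)(1 − 0.970000) = 0.994900
Series (A, B, and [0.994900]): 0.720000 × 0.960000 × 0.994900 = 0.6877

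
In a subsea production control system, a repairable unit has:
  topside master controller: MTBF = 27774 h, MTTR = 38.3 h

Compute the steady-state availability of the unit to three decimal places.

A(topside master controller) = MTBF/(MTBF+MTTR) = 27774/(27774+38.3) = 0.999

0.999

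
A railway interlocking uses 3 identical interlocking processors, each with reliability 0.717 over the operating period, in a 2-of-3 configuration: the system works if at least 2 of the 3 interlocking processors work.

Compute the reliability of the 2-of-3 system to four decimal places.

R = Σ_{i=2}^{3} C(3,i) p^i (1−p)^{3−i} with p = 0.717
C(3,2)·0.717^2·0.283^1 = 0.436462
C(3,3)·0.717^3·0.283^0 = 0.368602
Sum = 0.8051

0.8051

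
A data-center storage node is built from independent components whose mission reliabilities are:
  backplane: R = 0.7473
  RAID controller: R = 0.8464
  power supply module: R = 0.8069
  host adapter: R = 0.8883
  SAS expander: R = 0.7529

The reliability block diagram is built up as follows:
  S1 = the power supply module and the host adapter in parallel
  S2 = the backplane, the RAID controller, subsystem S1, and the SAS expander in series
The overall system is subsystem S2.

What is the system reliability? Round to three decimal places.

0.466

Parallel (power supply module and host adapter): 1 − (1 − 0.80690)(1 − 0.88830) = 0.97843
Series (backplane, RAID controller, [0.97843], and SAS expander): 0.74730 × 0.84640 × 0.97843 × 0.75290 = 0.466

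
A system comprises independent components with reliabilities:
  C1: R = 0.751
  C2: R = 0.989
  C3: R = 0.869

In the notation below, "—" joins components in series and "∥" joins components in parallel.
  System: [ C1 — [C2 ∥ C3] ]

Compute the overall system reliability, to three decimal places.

0.750

Parallel (C2 and C3): 1 − (1 − 0.98900)(1 − 0.86900) = 0.99856
Series (C1 and [0.99856]): 0.75100 × 0.99856 = 0.750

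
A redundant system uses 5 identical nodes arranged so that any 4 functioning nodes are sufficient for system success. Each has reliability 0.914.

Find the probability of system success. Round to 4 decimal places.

0.9380

R = Σ_{i=4}^{5} C(5,i) p^i (1−p)^{5−i} with p = 0.914
C(5,4)·0.914^4·0.086^1 = 0.300091
C(5,5)·0.914^5·0.086^0 = 0.637868
Sum = 0.9380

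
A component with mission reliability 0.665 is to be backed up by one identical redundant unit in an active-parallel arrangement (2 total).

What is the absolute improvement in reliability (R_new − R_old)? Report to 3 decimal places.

R_before = 0.665
R_after = 1 − (1 − 0.665)^2 = 0.888
ΔR = 0.888 − 0.665 = 0.223

0.223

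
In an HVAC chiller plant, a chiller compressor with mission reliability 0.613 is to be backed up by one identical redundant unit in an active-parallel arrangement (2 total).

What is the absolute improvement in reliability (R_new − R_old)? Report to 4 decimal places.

R_before = 0.613
R_after = 1 − (1 − 0.613)^2 = 0.8502
ΔR = 0.8502 − 0.613 = 0.2372

0.2372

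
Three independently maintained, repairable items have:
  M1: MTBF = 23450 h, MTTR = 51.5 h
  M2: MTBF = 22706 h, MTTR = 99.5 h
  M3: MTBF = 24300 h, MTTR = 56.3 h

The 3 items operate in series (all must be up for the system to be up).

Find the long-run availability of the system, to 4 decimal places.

A(M1) = MTBF/(MTBF+MTTR) = 23450/(23450+51.5) = 0.997809
A(M2) = MTBF/(MTBF+MTTR) = 22706/(22706+99.5) = 0.995637
A(M3) = MTBF/(MTBF+MTTR) = 24300/(24300+56.3) = 0.997688
Series availability: 0.997809 × 0.995637 × 0.997688 = 0.9912

0.9912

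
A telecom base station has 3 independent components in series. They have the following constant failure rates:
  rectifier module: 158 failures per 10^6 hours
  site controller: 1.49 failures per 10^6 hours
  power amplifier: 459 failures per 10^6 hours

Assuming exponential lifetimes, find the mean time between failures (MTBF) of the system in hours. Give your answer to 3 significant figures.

Series of exponential components: λ_sys = Σ λ_i
λ_sys = 0.000158 + 0.00000149 + 0.000459 = 6.1849e-04 /h
MTBF = 1 / λ_sys = 1620 h

1620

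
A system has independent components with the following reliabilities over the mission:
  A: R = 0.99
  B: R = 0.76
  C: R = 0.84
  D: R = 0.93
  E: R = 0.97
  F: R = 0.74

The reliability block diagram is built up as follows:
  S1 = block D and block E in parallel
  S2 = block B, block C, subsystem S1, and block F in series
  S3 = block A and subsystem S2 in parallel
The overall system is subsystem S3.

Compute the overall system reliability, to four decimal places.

Parallel (D and E): 1 − (1 − 0.930000)(1 − 0.970000) = 0.997900
Series (B, C, [0.997900], and F): 0.760000 × 0.840000 × 0.997900 × 0.740000 = 0.471424
Parallel (A and [0.471424]): 1 − (1 − 0.990000)(1 − 0.471424) = 0.9947

0.9947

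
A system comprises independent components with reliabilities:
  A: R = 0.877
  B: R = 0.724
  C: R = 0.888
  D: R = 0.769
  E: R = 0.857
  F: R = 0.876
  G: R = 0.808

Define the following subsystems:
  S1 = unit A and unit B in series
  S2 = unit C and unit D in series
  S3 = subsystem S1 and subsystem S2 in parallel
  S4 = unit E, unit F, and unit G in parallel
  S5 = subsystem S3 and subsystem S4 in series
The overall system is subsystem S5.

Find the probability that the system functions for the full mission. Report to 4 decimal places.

0.8812

Series (A and B): 0.877000 × 0.724000 = 0.634948
Series (C and D): 0.888000 × 0.769000 = 0.682872
Parallel ([0.634948] and [0.682872]): 1 − (1 − 0.634948)(1 − 0.682872) = 0.884232
Parallel (E, F, and G): 1 − (1 − 0.857000)(1 − 0.876000)(1 − 0.808000) = 0.996595
Series ([0.884232] and [0.996595]): 0.884232 × 0.996595 = 0.8812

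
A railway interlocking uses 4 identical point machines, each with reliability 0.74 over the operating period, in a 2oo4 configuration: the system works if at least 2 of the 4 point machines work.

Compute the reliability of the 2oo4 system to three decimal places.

0.943

R = Σ_{i=2}^{4} C(4,i) p^i (1−p)^{4−i} with p = 0.74
C(4,2)·0.74^2·0.26^2 = 0.22211
C(4,3)·0.74^3·0.26^1 = 0.42143
C(4,4)·0.74^4·0.26^0 = 0.29987
Sum = 0.943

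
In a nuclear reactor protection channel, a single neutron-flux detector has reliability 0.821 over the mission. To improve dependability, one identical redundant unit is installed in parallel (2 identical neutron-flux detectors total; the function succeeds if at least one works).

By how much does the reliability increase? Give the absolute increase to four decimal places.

R_before = 0.821
R_after = 1 − (1 − 0.821)^2 = 0.9680
ΔR = 0.9680 − 0.821 = 0.1470

0.1470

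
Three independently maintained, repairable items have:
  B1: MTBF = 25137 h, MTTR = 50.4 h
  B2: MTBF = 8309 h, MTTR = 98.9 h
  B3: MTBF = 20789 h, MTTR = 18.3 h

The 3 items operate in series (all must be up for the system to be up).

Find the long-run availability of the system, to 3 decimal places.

A(B1) = MTBF/(MTBF+MTTR) = 25137/(25137+50.4) = 0.997999
A(B2) = MTBF/(MTBF+MTTR) = 8309/(8309+98.9) = 0.988237
A(B3) = MTBF/(MTBF+MTTR) = 20789/(20789+18.3) = 0.999121
Series availability: 0.997999 × 0.988237 × 0.999121 = 0.985

0.985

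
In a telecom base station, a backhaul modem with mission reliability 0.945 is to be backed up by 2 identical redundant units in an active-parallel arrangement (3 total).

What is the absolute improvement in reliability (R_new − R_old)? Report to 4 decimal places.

0.0548

R_before = 0.945
R_after = 1 − (1 − 0.945)^3 = 0.9998
ΔR = 0.9998 − 0.945 = 0.0548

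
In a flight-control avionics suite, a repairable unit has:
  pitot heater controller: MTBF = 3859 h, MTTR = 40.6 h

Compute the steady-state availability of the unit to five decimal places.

A(pitot heater controller) = MTBF/(MTBF+MTTR) = 3859/(3859+40.6) = 0.98959

0.98959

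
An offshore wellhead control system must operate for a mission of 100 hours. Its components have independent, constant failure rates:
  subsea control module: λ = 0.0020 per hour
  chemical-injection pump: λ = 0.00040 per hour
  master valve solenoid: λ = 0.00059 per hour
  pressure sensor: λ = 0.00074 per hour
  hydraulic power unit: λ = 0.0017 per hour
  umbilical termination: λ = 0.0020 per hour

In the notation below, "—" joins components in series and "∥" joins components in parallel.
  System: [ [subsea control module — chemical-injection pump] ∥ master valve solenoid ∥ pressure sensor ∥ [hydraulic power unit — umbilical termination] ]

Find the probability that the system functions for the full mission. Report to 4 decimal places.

0.9997

R(subsea control module) = exp(−0.0020 × 100) = 0.818731
R(chemical-injection pump) = exp(−0.00040 × 100) = 0.960789
R(master valve solenoid) = exp(−0.00059 × 100) = 0.942707
R(pressure sensor) = exp(−0.00074 × 100) = 0.928672
R(hydraulic power unit) = exp(−0.0017 × 100) = 0.843665
R(umbilical termination) = exp(−0.0020 × 100) = 0.818731
Series (subsea control module and chemical-injection pump): 0.818731 × 0.960789 = 0.786628
Series (hydraulic power unit and umbilical termination): 0.843665 × 0.818731 = 0.690735
Parallel ([0.786628], master valve solenoid, pressure sensor, and [0.690735]): 1 − (1 − 0.786628)(1 − 0.942707)(1 − 0.928672)(1 − 0.690735) = 0.9997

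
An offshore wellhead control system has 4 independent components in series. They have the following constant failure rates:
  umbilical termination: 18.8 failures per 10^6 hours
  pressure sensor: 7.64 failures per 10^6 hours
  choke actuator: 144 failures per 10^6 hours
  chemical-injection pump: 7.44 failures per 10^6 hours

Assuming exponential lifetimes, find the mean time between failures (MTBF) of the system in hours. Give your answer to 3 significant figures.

5620

Series of exponential components: λ_sys = Σ λ_i
λ_sys = 0.0000188 + 0.00000764 + 0.000144 + 0.00000744 = 1.7788e-04 /h
MTBF = 1 / λ_sys = 5620 h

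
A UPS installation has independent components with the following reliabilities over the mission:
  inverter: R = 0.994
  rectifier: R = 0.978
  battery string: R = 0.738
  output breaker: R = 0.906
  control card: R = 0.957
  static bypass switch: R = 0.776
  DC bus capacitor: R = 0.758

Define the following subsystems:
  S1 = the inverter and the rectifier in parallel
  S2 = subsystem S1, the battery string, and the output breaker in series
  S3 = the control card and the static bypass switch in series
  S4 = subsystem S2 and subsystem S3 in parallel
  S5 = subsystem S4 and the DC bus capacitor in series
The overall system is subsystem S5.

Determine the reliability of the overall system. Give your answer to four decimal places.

Parallel (inverter and rectifier): 1 − (1 − 0.994000)(1 − 0.978000) = 0.999868
Series ([0.999868], battery string, and output breaker): 0.999868 × 0.738000 × 0.906000 = 0.668540
Series (control card and static bypass switch): 0.957000 × 0.776000 = 0.742632
Parallel ([0.668540] and [0.742632]): 1 − (1 − 0.668540)(1 − 0.742632) = 0.914693
Series ([0.914693] and DC bus capacitor): 0.914693 × 0.758000 = 0.6933

0.6933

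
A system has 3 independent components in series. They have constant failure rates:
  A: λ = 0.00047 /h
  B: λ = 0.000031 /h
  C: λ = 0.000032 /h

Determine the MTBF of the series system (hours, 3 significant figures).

Series of exponential components: λ_sys = Σ λ_i
λ_sys = 0.00047 + 0.000031 + 0.000032 = 5.3300e-04 /h
MTBF = 1 / λ_sys = 1880 h

1880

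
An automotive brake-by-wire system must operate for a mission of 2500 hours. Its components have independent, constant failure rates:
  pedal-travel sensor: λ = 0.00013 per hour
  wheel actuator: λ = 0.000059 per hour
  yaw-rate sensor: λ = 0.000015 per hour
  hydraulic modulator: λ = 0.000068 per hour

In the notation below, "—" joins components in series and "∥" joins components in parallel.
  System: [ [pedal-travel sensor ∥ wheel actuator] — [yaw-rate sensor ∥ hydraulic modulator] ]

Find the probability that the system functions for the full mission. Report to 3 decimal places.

0.956

R(pedal-travel sensor) = exp(−0.00013 × 2500) = 0.72253
R(wheel actuator) = exp(−0.000059 × 2500) = 0.86286
R(yaw-rate sensor) = exp(−0.000015 × 2500) = 0.96319
R(hydraulic modulator) = exp(−0.000068 × 2500) = 0.84366
Parallel (pedal-travel sensor and wheel actuator): 1 − (1 − 0.72253)(1 − 0.86286) = 0.96195
Parallel (yaw-rate sensor and hydraulic modulator): 1 − (1 − 0.96319)(1 − 0.84366) = 0.99425
Series ([0.96195] and [0.99425]): 0.96195 × 0.99425 = 0.956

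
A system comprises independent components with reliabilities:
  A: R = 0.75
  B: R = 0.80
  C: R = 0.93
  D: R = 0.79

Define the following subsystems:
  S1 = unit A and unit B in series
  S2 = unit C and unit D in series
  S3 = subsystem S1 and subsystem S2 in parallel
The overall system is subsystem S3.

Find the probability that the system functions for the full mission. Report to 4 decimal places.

Series (A and B): 0.750000 × 0.800000 = 0.600000
Series (C and D): 0.930000 × 0.790000 = 0.734700
Parallel ([0.600000] and [0.734700]): 1 − (1 − 0.600000)(1 − 0.734700) = 0.8939

0.8939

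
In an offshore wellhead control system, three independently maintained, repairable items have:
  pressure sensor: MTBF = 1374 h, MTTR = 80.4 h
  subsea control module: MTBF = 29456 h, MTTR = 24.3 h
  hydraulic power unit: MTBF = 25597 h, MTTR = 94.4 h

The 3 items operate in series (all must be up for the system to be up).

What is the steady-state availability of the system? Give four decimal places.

0.9405

A(pressure sensor) = MTBF/(MTBF+MTTR) = 1374/(1374+80.4) = 0.944719
A(subsea control module) = MTBF/(MTBF+MTTR) = 29456/(29456+24.3) = 0.999176
A(hydraulic power unit) = MTBF/(MTBF+MTTR) = 25597/(25597+94.4) = 0.996326
Series availability: 0.944719 × 0.999176 × 0.996326 = 0.9405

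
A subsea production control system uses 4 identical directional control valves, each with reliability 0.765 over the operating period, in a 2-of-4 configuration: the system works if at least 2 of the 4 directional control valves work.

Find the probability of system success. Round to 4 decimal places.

0.9572

R = Σ_{i=2}^{4} C(4,i) p^i (1−p)^{4−i} with p = 0.765
C(4,2)·0.765^2·0.235^2 = 0.193914
C(4,3)·0.765^3·0.235^1 = 0.420835
C(4,4)·0.765^4·0.235^0 = 0.342488
Sum = 0.9572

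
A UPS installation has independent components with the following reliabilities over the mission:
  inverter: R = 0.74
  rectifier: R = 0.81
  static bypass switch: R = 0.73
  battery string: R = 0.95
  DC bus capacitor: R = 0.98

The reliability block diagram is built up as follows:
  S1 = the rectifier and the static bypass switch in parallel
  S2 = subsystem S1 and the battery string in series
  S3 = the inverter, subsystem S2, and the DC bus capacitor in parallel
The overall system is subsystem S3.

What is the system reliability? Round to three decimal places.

Parallel (rectifier and static bypass switch): 1 − (1 − 0.81000)(1 − 0.73000) = 0.94870
Series ([0.94870] and battery string): 0.94870 × 0.95000 = 0.90127
Parallel (inverter, [0.90127], and DC bus capacitor): 1 − (1 − 0.74000)(1 − 0.90127)(1 − 0.98000) = 0.999

0.999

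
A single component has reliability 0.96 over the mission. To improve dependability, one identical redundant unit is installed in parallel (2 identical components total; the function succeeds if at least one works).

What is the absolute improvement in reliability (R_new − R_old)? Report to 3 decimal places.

0.038

R_before = 0.96
R_after = 1 − (1 − 0.96)^2 = 0.998
ΔR = 0.998 − 0.96 = 0.038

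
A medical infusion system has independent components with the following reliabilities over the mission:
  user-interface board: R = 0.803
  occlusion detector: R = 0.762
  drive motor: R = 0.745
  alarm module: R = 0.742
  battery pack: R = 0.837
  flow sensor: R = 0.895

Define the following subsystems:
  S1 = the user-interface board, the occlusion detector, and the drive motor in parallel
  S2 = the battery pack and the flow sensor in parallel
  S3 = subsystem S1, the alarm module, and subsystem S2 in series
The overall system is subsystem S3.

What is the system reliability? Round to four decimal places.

Parallel (user-interface board, occlusion detector, and drive motor): 1 − (1 − 0.803000)(1 − 0.762000)(1 − 0.745000) = 0.988044
Parallel (battery pack and flow sensor): 1 − (1 − 0.837000)(1 − 0.895000) = 0.982885
Series ([0.988044], alarm module, and [0.982885]): 0.988044 × 0.742000 × 0.982885 = 0.7206

0.7206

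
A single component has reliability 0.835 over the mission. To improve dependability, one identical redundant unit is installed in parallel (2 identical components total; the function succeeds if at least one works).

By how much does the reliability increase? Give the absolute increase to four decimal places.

0.1378

R_before = 0.835
R_after = 1 − (1 − 0.835)^2 = 0.9728
ΔR = 0.9728 − 0.835 = 0.1378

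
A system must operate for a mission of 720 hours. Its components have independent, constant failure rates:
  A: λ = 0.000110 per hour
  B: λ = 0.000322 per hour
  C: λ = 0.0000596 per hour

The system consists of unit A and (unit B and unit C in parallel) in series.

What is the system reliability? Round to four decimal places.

R(A) = exp(−0.000110 × 720) = 0.923855
R(B) = exp(−0.000322 × 720) = 0.793073
R(C) = exp(−0.0000596 × 720) = 0.957996
Parallel (B and C): 1 − (1 − 0.793073)(1 − 0.957996) = 0.991308
Series (A and [0.991308]): 0.923855 × 0.991308 = 0.9158

0.9158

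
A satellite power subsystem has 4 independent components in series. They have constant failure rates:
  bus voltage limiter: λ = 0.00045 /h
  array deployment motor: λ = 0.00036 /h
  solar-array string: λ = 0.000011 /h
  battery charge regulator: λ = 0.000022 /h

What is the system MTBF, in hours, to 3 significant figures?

1190

Series of exponential components: λ_sys = Σ λ_i
λ_sys = 0.00045 + 0.00036 + 0.000011 + 0.000022 = 8.4300e-04 /h
MTBF = 1 / λ_sys = 1190 h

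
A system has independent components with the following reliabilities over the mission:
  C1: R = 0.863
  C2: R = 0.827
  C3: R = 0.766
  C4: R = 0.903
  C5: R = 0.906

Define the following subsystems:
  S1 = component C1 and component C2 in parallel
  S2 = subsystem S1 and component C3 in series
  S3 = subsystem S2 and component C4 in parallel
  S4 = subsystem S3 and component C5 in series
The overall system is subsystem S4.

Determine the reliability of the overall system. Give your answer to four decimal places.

Parallel (C1 and C2): 1 − (1 − 0.863000)(1 − 0.827000) = 0.976299
Series ([0.976299] and C3): 0.976299 × 0.766000 = 0.747845
Parallel ([0.747845] and C4): 1 − (1 − 0.747845)(1 − 0.903000) = 0.975541
Series ([0.975541] and C5): 0.975541 × 0.906000 = 0.8838

0.8838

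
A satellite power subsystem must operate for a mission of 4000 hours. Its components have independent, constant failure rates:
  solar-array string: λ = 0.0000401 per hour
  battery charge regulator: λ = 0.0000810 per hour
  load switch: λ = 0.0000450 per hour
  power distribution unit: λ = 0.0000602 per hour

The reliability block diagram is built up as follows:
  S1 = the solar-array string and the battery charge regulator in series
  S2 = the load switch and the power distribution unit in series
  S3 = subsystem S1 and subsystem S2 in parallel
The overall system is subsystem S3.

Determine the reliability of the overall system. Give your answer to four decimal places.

R(solar-array string) = exp(−0.0000401 × 4000) = 0.851803
R(battery charge regulator) = exp(−0.0000810 × 4000) = 0.723250
R(load switch) = exp(−0.0000450 × 4000) = 0.835270
R(power distribution unit) = exp(−0.0000602 × 4000) = 0.785999
Series (solar-array string and battery charge regulator): 0.851803 × 0.723250 = 0.616067
Series (load switch and power distribution unit): 0.835270 × 0.785999 = 0.656521
Parallel ([0.616067] and [0.656521]): 1 − (1 − 0.616067)(1 − 0.656521) = 0.8681

0.8681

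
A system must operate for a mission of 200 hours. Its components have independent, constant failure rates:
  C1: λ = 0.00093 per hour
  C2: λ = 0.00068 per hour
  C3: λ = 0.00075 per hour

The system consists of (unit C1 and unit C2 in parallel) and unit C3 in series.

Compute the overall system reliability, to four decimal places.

0.8421

R(C1) = exp(−0.00093 × 200) = 0.830274
R(C2) = exp(−0.00068 × 200) = 0.872843
R(C3) = exp(−0.00075 × 200) = 0.860708
Parallel (C1 and C2): 1 − (1 − 0.830274)(1 − 0.872843) = 0.978418
Series ([0.978418] and C3): 0.978418 × 0.860708 = 0.8421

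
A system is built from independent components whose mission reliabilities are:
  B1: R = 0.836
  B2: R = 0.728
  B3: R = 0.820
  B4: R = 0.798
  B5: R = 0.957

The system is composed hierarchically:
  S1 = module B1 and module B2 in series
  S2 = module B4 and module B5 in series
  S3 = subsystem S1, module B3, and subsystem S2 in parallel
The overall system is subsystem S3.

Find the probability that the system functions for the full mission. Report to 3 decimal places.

Series (B1 and B2): 0.83600 × 0.72800 = 0.60861
Series (B4 and B5): 0.79800 × 0.95700 = 0.76369
Parallel ([0.60861], B3, and [0.76369]): 1 − (1 − 0.60861)(1 − 0.82000)(1 − 0.76369) = 0.983

0.983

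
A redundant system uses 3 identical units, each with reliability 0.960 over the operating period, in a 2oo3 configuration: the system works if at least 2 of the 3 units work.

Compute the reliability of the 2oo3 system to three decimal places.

0.995

R = Σ_{i=2}^{3} C(3,i) p^i (1−p)^{3−i} with p = 0.960
C(3,2)·0.960^2·0.040^1 = 0.11059
C(3,3)·0.960^3·0.040^0 = 0.88474
Sum = 0.995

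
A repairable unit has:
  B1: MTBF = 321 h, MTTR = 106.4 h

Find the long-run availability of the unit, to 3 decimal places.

A(B1) = MTBF/(MTBF+MTTR) = 321/(321+106.4) = 0.751

0.751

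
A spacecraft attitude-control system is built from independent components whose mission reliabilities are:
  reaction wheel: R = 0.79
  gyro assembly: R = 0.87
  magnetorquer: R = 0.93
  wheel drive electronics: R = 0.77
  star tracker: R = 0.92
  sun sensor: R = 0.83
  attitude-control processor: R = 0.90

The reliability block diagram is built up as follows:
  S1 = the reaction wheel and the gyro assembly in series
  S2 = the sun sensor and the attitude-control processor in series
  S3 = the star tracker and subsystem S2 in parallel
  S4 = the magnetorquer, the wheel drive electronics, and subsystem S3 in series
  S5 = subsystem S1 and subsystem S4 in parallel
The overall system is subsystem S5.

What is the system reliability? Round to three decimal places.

0.907

Series (reaction wheel and gyro assembly): 0.79000 × 0.87000 = 0.68730
Series (sun sensor and attitude-control processor): 0.83000 × 0.90000 = 0.74700
Parallel (star tracker and [0.74700]): 1 − (1 − 0.92000)(1 − 0.74700) = 0.97976
Series (magnetorquer, wheel drive electronics, and [0.97976]): 0.93000 × 0.77000 × 0.97976 = 0.70161
Parallel ([0.68730] and [0.70161]): 1 − (1 − 0.68730)(1 − 0.70161) = 0.907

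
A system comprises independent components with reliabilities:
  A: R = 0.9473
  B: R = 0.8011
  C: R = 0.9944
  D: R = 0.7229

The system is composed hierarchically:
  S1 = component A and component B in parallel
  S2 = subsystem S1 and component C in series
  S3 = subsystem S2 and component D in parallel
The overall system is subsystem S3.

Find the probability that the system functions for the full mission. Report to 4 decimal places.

0.9956

Parallel (A and B): 1 − (1 − 0.947300)(1 − 0.801100) = 0.989518
Series ([0.989518] and C): 0.989518 × 0.994400 = 0.983977
Parallel ([0.983977] and D): 1 − (1 − 0.983977)(1 − 0.722900) = 0.9956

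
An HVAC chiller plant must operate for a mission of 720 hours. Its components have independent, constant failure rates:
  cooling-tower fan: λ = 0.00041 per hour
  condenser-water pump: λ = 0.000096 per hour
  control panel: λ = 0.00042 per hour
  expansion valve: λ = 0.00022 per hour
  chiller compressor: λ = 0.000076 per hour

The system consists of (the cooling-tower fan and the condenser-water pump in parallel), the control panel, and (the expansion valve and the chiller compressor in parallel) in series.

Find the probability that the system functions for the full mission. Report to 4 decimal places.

0.7208

R(cooling-tower fan) = exp(−0.00041 × 720) = 0.744383
R(condenser-water pump) = exp(−0.000096 × 720) = 0.933215
R(control panel) = exp(−0.00042 × 720) = 0.739042
R(expansion valve) = exp(−0.00022 × 720) = 0.853508
R(chiller compressor) = exp(−0.000076 × 720) = 0.946750
Parallel (cooling-tower fan and condenser-water pump): 1 − (1 − 0.744383)(1 − 0.933215) = 0.982929
Parallel (expansion valve and chiller compressor): 1 − (1 − 0.853508)(1 − 0.946750) = 0.992199
Series ([0.982929], control panel, and [0.992199]): 0.982929 × 0.739042 × 0.992199 = 0.7208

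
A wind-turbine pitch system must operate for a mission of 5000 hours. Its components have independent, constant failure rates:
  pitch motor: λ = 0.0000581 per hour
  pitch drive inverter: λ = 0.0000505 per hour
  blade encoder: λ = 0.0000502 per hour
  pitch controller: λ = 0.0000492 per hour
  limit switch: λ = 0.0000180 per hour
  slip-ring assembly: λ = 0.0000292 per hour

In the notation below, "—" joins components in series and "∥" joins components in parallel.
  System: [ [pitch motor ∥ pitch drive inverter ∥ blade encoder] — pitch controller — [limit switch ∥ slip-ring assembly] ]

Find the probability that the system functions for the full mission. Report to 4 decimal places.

0.7631

R(pitch motor) = exp(−0.0000581 × 5000) = 0.747890
R(pitch drive inverter) = exp(−0.0000505 × 5000) = 0.776856
R(blade encoder) = exp(−0.0000502 × 5000) = 0.778022
R(pitch controller) = exp(−0.0000492 × 5000) = 0.781922
R(limit switch) = exp(−0.0000180 × 5000) = 0.913931
R(slip-ring assembly) = exp(−0.0000292 × 5000) = 0.864158
Parallel (pitch motor, pitch drive inverter, and blade encoder): 1 − (1 − 0.747890)(1 − 0.776856)(1 − 0.778022) = 0.987512
Parallel (limit switch and slip-ring assembly): 1 − (1 − 0.913931)(1 − 0.864158) = 0.988308
Series ([0.987512], pitch controller, and [0.988308]): 0.987512 × 0.781922 × 0.988308 = 0.7631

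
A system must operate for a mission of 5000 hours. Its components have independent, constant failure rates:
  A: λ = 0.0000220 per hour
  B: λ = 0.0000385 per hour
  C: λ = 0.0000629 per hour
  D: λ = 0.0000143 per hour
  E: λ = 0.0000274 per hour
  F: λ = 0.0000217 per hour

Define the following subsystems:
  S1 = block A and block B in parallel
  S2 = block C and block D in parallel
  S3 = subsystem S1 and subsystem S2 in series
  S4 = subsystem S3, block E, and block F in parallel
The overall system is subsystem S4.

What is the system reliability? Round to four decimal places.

0.9995

R(A) = exp(−0.0000220 × 5000) = 0.895834
R(B) = exp(−0.0000385 × 5000) = 0.824894
R(C) = exp(−0.0000629 × 5000) = 0.730154
R(D) = exp(−0.0000143 × 5000) = 0.930996
R(E) = exp(−0.0000274 × 5000) = 0.871970
R(F) = exp(−0.0000217 × 5000) = 0.897179
Parallel (A and B): 1 − (1 − 0.895834)(1 − 0.824894) = 0.981760
Parallel (C and D): 1 − (1 − 0.730154)(1 − 0.930996) = 0.981380
Series ([0.981760] and [0.981380]): 0.981760 × 0.981380 = 0.963480
Parallel ([0.963480], E, and F): 1 − (1 − 0.963480)(1 − 0.871970)(1 − 0.897179) = 0.9995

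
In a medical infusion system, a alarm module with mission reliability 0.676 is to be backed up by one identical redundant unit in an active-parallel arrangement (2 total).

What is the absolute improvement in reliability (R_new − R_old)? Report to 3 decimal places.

R_before = 0.676
R_after = 1 − (1 − 0.676)^2 = 0.895
ΔR = 0.895 − 0.676 = 0.219

0.219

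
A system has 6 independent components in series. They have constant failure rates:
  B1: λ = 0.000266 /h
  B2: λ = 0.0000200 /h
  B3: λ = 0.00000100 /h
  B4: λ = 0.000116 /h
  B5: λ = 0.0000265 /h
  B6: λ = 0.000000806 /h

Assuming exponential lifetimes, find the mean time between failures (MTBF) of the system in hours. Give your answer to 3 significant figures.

2320

Series of exponential components: λ_sys = Σ λ_i
λ_sys = 0.000266 + 0.0000200 + 0.00000100 + 0.000116 + 0.0000265 + 0.000000806 = 4.3031e-04 /h
MTBF = 1 / λ_sys = 2320 h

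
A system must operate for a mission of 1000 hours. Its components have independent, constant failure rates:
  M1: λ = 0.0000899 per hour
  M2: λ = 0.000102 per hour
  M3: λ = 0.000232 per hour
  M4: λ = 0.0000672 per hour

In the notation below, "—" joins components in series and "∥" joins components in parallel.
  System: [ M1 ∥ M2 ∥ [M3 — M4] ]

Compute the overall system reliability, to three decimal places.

R(M1) = exp(−0.0000899 × 1000) = 0.91402
R(M2) = exp(−0.000102 × 1000) = 0.90303
R(M3) = exp(−0.000232 × 1000) = 0.79295
R(M4) = exp(−0.0000672 × 1000) = 0.93501
Series (M3 and M4): 0.79295 × 0.93501 = 0.74142
Parallel (M1, M2, and [0.74142]): 1 − (1 − 0.91402)(1 − 0.90303)(1 − 0.74142) = 0.998

0.998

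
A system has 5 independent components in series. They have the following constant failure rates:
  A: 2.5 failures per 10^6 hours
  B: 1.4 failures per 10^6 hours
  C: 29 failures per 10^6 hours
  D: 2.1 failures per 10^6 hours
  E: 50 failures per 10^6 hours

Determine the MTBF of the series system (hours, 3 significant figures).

11800

Series of exponential components: λ_sys = Σ λ_i
λ_sys = 0.0000025 + 0.0000014 + 0.000029 + 0.0000021 + 0.000050 = 8.5000e-05 /h
MTBF = 1 / λ_sys = 11800 h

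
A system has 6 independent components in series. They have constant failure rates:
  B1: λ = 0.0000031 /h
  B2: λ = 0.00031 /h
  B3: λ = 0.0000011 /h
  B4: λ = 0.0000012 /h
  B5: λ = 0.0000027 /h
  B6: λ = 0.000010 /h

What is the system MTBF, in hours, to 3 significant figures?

3050

Series of exponential components: λ_sys = Σ λ_i
λ_sys = 0.0000031 + 0.00031 + 0.0000011 + 0.0000012 + 0.0000027 + 0.000010 = 3.2810e-04 /h
MTBF = 1 / λ_sys = 3050 h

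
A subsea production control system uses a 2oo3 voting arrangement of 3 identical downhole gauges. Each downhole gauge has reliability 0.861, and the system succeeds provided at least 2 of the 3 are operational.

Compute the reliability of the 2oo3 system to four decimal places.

R = Σ_{i=2}^{3} C(3,i) p^i (1−p)^{3−i} with p = 0.861
C(3,2)·0.861^2·0.139^1 = 0.309131
C(3,3)·0.861^3·0.139^0 = 0.638277
Sum = 0.9474

0.9474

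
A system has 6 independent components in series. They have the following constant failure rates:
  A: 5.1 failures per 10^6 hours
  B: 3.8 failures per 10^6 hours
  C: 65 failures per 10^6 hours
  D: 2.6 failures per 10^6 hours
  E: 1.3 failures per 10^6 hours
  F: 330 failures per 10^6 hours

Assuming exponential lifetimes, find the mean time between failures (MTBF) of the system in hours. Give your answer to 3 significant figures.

2450

Series of exponential components: λ_sys = Σ λ_i
λ_sys = 0.0000051 + 0.0000038 + 0.000065 + 0.0000026 + 0.0000013 + 0.00033 = 4.0780e-04 /h
MTBF = 1 / λ_sys = 2450 h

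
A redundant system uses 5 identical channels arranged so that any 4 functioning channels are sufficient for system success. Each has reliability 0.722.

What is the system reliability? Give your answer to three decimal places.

R = Σ_{i=4}^{5} C(5,i) p^i (1−p)^{5−i} with p = 0.722
C(5,4)·0.722^4·0.278^1 = 0.37771
C(5,5)·0.722^5·0.278^0 = 0.19619
Sum = 0.574

0.574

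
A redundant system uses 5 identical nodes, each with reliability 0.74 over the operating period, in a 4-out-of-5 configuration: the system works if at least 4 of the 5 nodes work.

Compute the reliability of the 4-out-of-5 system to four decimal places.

R = Σ_{i=4}^{5} C(5,i) p^i (1−p)^{5−i} with p = 0.74
C(5,4)·0.74^4·0.26^1 = 0.389825
C(5,5)·0.74^5·0.26^0 = 0.221901
Sum = 0.6117

0.6117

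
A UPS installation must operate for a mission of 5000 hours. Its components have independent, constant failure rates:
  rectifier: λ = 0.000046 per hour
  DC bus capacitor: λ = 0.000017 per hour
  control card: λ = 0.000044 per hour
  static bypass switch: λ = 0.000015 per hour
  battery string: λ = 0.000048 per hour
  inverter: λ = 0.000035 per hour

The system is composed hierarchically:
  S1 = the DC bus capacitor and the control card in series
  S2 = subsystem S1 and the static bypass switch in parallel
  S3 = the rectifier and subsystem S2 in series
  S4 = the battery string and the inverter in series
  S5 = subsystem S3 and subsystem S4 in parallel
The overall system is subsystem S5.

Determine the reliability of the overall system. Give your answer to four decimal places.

0.9251

R(rectifier) = exp(−0.000046 × 5000) = 0.794534
R(DC bus capacitor) = exp(−0.000017 × 5000) = 0.918512
R(control card) = exp(−0.000044 × 5000) = 0.802519
R(static bypass switch) = exp(−0.000015 × 5000) = 0.927743
R(battery string) = exp(−0.000048 × 5000) = 0.786628
R(inverter) = exp(−0.000035 × 5000) = 0.839457
Series (DC bus capacitor and control card): 0.918512 × 0.802519 = 0.737123
Parallel ([0.737123] and static bypass switch): 1 − (1 − 0.737123)(1 − 0.927743) = 0.981005
Series (rectifier and [0.981005]): 0.794534 × 0.981005 = 0.779442
Series (battery string and inverter): 0.786628 × 0.839457 = 0.660340
Parallel ([0.779442] and [0.660340]): 1 − (1 − 0.779442)(1 − 0.660340) = 0.9251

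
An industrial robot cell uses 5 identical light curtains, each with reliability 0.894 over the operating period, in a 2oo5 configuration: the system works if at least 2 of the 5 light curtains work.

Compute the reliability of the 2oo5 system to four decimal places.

R = Σ_{i=2}^{5} C(5,i) p^i (1−p)^{5−i} with p = 0.894
C(5,2)·0.894^2·0.106^3 = 0.009519
C(5,3)·0.894^3·0.106^2 = 0.080283
C(5,4)·0.894^4·0.106^1 = 0.338552
C(5,5)·0.894^5·0.106^0 = 0.571068
Sum = 0.9994

0.9994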